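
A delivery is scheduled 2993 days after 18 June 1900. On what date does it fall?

28 August 1908

Count 2993 days after June 18, 1900:
Day-of-year of June 18, 1900: 169.
Day-of-year of August 28, 1908: 241.
1900 has 365 days, so 365 − 169 = 196 days remain in 1900.
Full years 1901–1907: 6 common + 1 leap = 6×365 + 1×366 = 2556 days.
Total: 196 + 2556 + 241 = 2993 days.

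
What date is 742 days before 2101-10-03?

2099-09-21

Count 742 days before October 3, 2101:
September 2099: 30 − 21 = 9 days remain.
Then 24 full months totalling 730 days.
October 1–3, 2101: 3 days.
Total: 9 + 730 + 3 = 742 days.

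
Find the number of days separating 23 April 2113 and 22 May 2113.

April 2113: 30 − 23 = 7 days remain.
May 1–22, 2113: 22 days.
Total: 7 + 22 = 29 days.

29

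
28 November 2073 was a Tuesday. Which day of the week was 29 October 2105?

Thursday

From November 28, 2073 to November 28, 2104: 31 years, of which 7 contain a Feb 29 — 24×365 + 7×366 = 11322 days.
(2100 is not a leap year (divisible by 100 but not 400).)
November 2104: 30 − 28 = 2 days remain.
Then 10 full months totalling 304 days.
October 1–29, 2105: 29 days.
Residual: 335 days.
Total: 11657 days.
11657 mod 7 = 2, so 2 days after Tuesday is Thursday.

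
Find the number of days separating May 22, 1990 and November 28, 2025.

From May 22, 1990 to May 22, 2025: 35 years, of which 9 contain a Feb 29 — 26×365 + 9×366 = 12784 days.
(2000 is a leap year (divisible by 400).)
May 2025: 31 − 22 = 9 days remain.
Then June (30), July (31), August (31), September (30), October (31): 30 + 31 + 31 + 30 + 31 = 153 days.
November 1–28, 2025: 28 days.
Residual: 190 days.
Total: 12974 days.

12974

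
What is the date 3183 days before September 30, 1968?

January 13, 1960

Count 3183 days before September 30, 1968:
From January 13, 1960 to January 13, 1968: 8 years, of which 2 contain a Feb 29 — 6×365 + 2×366 = 2922 days.
January 1968: 31 − 13 = 18 days remain.
Then February 1968 (29), March (31), April (30), May (31), June (30), July (31), August (31): 29 + 31 + 30 + 31 + 30 + 31 + 31 = 213 days.
September 1–30, 1968: 30 days.
Residual: 261 days.
Total: 3183 days.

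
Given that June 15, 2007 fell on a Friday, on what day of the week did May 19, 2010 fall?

Wednesday

Day-of-year of June 15, 2007: 166.
Day-of-year of May 19, 2010: 139.
2007 has 365 days, so 365 − 166 = 199 days remain in 2007.
Full years: 2008: 366; 2009: 365. Sum = 731.
Total: 199 + 731 + 139 = 1069 days.
1069 mod 7 = 5, so 5 days after Friday is Wednesday.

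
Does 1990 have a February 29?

No

1990 is not a leap year.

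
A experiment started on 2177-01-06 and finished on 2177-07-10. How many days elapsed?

185

January 2177: 31 − 6 = 25 days remain.
Then February 2177 (28), March (31), April (30), May (31), June (30): 28 + 31 + 30 + 31 + 30 = 150 days.
July 1–10, 2177: 10 days.
Total: 25 + 150 + 10 = 185 days.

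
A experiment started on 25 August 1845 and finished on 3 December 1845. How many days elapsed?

100

August 1845: 31 − 25 = 6 days remain.
Then September (30), October (31), November (30): 30 + 31 + 30 = 91 days.
December 1–3, 1845: 3 days.
Total: 6 + 91 + 3 = 100 days.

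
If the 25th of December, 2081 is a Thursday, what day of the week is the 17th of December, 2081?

Wednesday

Count forward from the earlier date (December 17, 2081) to the later (December 25, 2081):
Within December 2081: 25 − 17 = 8 days.
8 mod 7 = 1, so 1 day before Thursday is Wednesday.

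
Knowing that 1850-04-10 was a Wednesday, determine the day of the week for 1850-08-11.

April 1850: 30 − 10 = 20 days remain.
Then May (31), June (30), July (31): 31 + 30 + 31 = 92 days.
August 1–11, 1850: 11 days.
Total: 20 + 92 + 11 = 123 days.
123 mod 7 = 4, so 4 days after Wednesday is Sunday.

Sunday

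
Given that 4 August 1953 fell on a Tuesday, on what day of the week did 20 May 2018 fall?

From August 4, 1953 to August 4, 2017: 64 years, of which 16 contain a Feb 29 — 48×365 + 16×366 = 23376 days.
(2000 is a leap year (divisible by 400).)
August 2017: 31 − 4 = 27 days remain.
Then September (30), October (31), November (30), December (31), January (31), February 2018 (28), March (31), April (30): 30 + 31 + 30 + 31 + 31 + 28 + 31 + 30 = 242 days.
May 1–20, 2018: 20 days.
Residual: 289 days.
Total: 23665 days.
23665 mod 7 = 5, so 5 days after Tuesday is Sunday.

Sunday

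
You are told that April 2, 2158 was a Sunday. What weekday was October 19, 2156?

Tuesday

Count forward from the earlier date (October 19, 2156) to the later (April 2, 2158):
October 2156: 31 − 19 = 12 days remain.
Then 17 full months totalling 516 days.
April 1–2, 2158: 2 days.
Total: 12 + 516 + 2 = 530 days.
530 mod 7 = 5, so 5 days before Sunday is Tuesday.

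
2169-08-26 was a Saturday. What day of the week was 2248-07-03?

From August 26, 2169 to August 26, 2247: 78 years, of which 18 contain a Feb 29 — 60×365 + 18×366 = 28488 days.
(2200 is not a leap year (divisible by 100 but not 400).)
August 2247: 31 − 26 = 5 days remain.
Then 10 full months totalling 304 days.
July 1–3, 2248: 3 days.
Residual: 312 days.
Total: 28800 days.
28800 mod 7 = 2, so 2 days after Saturday is Monday.

Monday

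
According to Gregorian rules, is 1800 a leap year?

No

1800 is not a leap year (divisible by 100 but not 400).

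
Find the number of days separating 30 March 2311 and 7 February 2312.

Day-of-year of March 30, 2311: 89.
Day-of-year of February 7, 2312: 38.
2311 has 365 days, so 365 − 89 = 276 days remain in 2311.
Total: 276 + 38 = 314 days.

314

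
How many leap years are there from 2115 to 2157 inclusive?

11

Years divisible by 4 in [2115, 2157]: 2116, 2120, 2124, 2128, 2132, 2136, 2140, 2144, 2148, 2152, 2156.
No century exceptions apply. Count: 11.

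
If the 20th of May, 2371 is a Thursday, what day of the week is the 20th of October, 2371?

Wednesday

May 2371: 31 − 20 = 11 days remain.
Then June (30), July (31), August (31), September (30): 30 + 31 + 31 + 30 = 122 days.
October 1–20, 2371: 20 days.
Total: 11 + 122 + 20 = 153 days.
153 mod 7 = 6, so 6 days after Thursday is Wednesday.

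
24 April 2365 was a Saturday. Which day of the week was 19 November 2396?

Day-of-year of April 24, 2365: 114.
Day-of-year of November 19, 2396: 324.
2365 has 365 days, so 365 − 114 = 251 days remain in 2365.
Full years 2366–2395: 23 common + 7 leap = 23×365 + 7×366 = 10957 days.
Total: 251 + 10957 + 324 = 11532 days.
11532 mod 7 = 3, so 3 days after Saturday is Tuesday.

Tuesday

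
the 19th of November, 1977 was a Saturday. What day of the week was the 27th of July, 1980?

Sunday

Day-of-year of November 19, 1977: 323.
Day-of-year of July 27, 1980: 209.
1977 has 365 days, so 365 − 323 = 42 days remain in 1977.
Full years: 1978: 365; 1979: 365. Sum = 730.
Total: 42 + 730 + 209 = 981 days.
981 mod 7 = 1, so 1 day after Saturday is Sunday.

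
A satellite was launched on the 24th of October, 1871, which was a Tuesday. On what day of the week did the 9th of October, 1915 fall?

Saturday

Day-of-year of October 24, 1871: 297.
Day-of-year of October 9, 1915: 282.
1871 has 365 days, so 365 − 297 = 68 days remain in 1871.
Full years 1872–1914: 33 common + 10 leap = 33×365 + 10×366 = 15705 days.
Total: 68 + 15705 + 282 = 16055 days.
16055 mod 7 = 4, so 4 days after Tuesday is Saturday.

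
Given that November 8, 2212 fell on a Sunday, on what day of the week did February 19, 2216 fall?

November 8, 2212 → November 8, 2213: 365 days.
November 8, 2213 → November 8, 2214: 365 days.
November 8, 2214 → November 8, 2215: 365 days.
November 2215: 30 − 8 = 22 days remain.
Then December (31), January (31): 31 + 31 = 62 days.
February 1–19, 2216: 19 days (2216 is a leap year).
Residual: 103 days.
Total: 1198 days.
1198 mod 7 = 1, so 1 day after Sunday is Monday.

Monday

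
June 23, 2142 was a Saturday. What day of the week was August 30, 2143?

Friday

June 2142: 30 − 23 = 7 days remain.
Then 13 full months totalling 396 days.
August 1–30, 2143: 30 days.
Total: 7 + 396 + 30 = 433 days.
433 mod 7 = 6, so 6 days after Saturday is Friday.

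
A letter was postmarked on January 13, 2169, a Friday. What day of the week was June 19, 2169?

Monday

January 2169: 31 − 13 = 18 days remain.
Then February 2169 (28), March (31), April (30), May (31): 28 + 31 + 30 + 31 = 120 days.
June 1–19, 2169: 19 days.
Total: 18 + 120 + 19 = 157 days.
157 mod 7 = 3, so 3 days after Friday is Monday.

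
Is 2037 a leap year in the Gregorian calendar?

2037 is not a leap year.

No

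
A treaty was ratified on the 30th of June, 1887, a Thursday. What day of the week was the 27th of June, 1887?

Count forward from the earlier date (June 27, 1887) to the later (June 30, 1887):
Within June 1887: 30 − 27 = 3 days.
3 mod 7 = 3, so 3 days before Thursday is Monday.

Monday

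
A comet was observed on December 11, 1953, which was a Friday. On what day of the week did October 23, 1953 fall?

Count forward from the earlier date (October 23, 1953) to the later (December 11, 1953):
October 1953: 31 − 23 = 8 days remain.
Then November (30): 30 days.
December 1–11, 1953: 11 days.
Total: 8 + 30 + 11 = 49 days.
49 is a multiple of 7, so October 23, 1953 falls on the same weekday: Friday.

Friday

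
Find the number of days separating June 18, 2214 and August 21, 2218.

June 18, 2214 → June 18, 2215: 365 days.
June 18, 2215 → June 18, 2216: 366 days (2216 is a leap year).
June 18, 2216 → June 18, 2217: 365 days.
June 18, 2217 → June 18, 2218: 365 days.
June 2218: 30 − 18 = 12 days remain.
Then July (31): 31 days.
August 1–21, 2218: 21 days.
Residual: 64 days.
Total: 1525 days.

1525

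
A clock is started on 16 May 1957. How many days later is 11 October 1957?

May 1957: 31 − 16 = 15 days remain.
Then June (30), July (31), August (31), September (30): 30 + 31 + 31 + 30 = 122 days.
October 1–11, 1957: 11 days.
Total: 15 + 122 + 11 = 148 days.

148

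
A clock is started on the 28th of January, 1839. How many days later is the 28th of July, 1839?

181

January 1839: 31 − 28 = 3 days remain.
Then February 1839 (28), March (31), April (30), May (31), June (30): 28 + 31 + 30 + 31 + 30 = 150 days.
July 1–28, 1839: 28 days.
Total: 3 + 150 + 28 = 181 days.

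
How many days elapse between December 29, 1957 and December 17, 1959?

December 1957: 31 − 29 = 2 days remain.
Then 23 full months totalling 699 days.
December 1–17, 1959: 17 days.
Total: 2 + 699 + 17 = 718 days.

718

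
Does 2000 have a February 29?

2000 is a leap year (divisible by 400).

Yes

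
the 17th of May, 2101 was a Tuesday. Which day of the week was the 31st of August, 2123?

From May 17, 2101 to May 17, 2123: 22 years, of which 5 contain a Feb 29 — 17×365 + 5×366 = 8035 days.
May 2123: 31 − 17 = 14 days remain.
Then June (30), July (31): 30 + 31 = 61 days.
August 1–31, 2123: 31 days.
Residual: 106 days.
Total: 8141 days.
8141 is a multiple of 7, so the 31st of August, 2123 falls on the same weekday: Tuesday.

Tuesday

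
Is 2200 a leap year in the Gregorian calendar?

2200 is not a leap year (divisible by 100 but not 400).

No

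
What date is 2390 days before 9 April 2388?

23 September 2381

Count 2390 days before April 9, 2388:
September 23, 2381 → September 23, 2382: 365 days.
September 23, 2382 → September 23, 2383: 365 days.
September 23, 2383 → September 23, 2384: 366 days (2384 is a leap year).
September 23, 2384 → September 23, 2385: 365 days.
September 23, 2385 → September 23, 2386: 365 days.
September 23, 2386 → September 23, 2387: 365 days.
September 2387: 30 − 23 = 7 days remain.
Then October (31), November (30), December (31), January (31), February 2388 (29), March (31): 31 + 30 + 31 + 31 + 29 + 31 = 183 days.
April 1–9, 2388: 9 days.
Residual: 199 days.
Total: 2390 days.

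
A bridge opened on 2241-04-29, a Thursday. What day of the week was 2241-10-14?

Thursday

April 2241: 30 − 29 = 1 day remains.
Then May (31), June (30), July (31), August (31), September (30): 31 + 30 + 31 + 31 + 30 = 153 days.
October 1–14, 2241: 14 days.
Total: 1 + 153 + 14 = 168 days.
168 is a multiple of 7, so 2241-10-14 falls on the same weekday: Thursday.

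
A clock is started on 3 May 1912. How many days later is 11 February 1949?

Day-of-year of May 3, 1912: 124.
Day-of-year of February 11, 1949: 42.
1912 has 366 days, so 366 − 124 = 242 days remain in 1912.
Full years 1913–1948: 27 common + 9 leap = 27×365 + 9×366 = 13149 days.
Total: 242 + 13149 + 42 = 13433 days.

13433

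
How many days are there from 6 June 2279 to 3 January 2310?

11168

From June 6, 2279 to June 6, 2309: 30 years, of which 7 contain a Feb 29 — 23×365 + 7×366 = 10957 days.
(2300 is not a leap year (divisible by 100 but not 400).)
June 2309: 30 − 6 = 24 days remain.
Then July (31), August (31), September (30), October (31), November (30), December (31): 31 + 31 + 30 + 31 + 30 + 31 = 184 days.
January 1–3, 2310: 3 days.
Residual: 211 days.
Total: 11168 days.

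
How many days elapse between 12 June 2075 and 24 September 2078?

Day-of-year of June 12, 2075: 163.
Day-of-year of September 24, 2078: 267.
2075 has 365 days, so 365 − 163 = 202 days remain in 2075.
Full years: 2076: 366; 2077: 365. Sum = 731.
Total: 202 + 731 + 267 = 1200 days.

1200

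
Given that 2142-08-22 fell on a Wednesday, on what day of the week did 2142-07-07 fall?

Count forward from the earlier date (July 7, 2142) to the later (August 22, 2142):
July 2142: 31 − 7 = 24 days remain.
August 1–22, 2142: 22 days.
Total: 24 + 22 = 46 days.
46 mod 7 = 4, so 4 days before Wednesday is Saturday.

Saturday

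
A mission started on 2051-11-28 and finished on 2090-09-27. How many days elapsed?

Day-of-year of November 28, 2051: 332.
Day-of-year of September 27, 2090: 270.
2051 has 365 days, so 365 − 332 = 33 days remain in 2051.
Full years 2052–2089: 28 common + 10 leap = 28×365 + 10×366 = 13880 days.
Total: 33 + 13880 + 270 = 14183 days.

14183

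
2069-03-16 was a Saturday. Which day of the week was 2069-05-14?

Tuesday

March 2069: 31 − 16 = 15 days remain.
Then April (30): 30 days.
May 1–14, 2069: 14 days.
Total: 15 + 30 + 14 = 59 days.
59 mod 7 = 3, so 3 days after Saturday is Tuesday.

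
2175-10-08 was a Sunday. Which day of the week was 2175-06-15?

Count forward from the earlier date (June 15, 2175) to the later (October 8, 2175):
June 2175: 30 − 15 = 15 days remain.
Then July (31), August (31), September (30): 31 + 31 + 30 = 92 days.
October 1–8, 2175: 8 days.
Total: 15 + 92 + 8 = 115 days.
115 mod 7 = 3, so 3 days before Sunday is Thursday.

Thursday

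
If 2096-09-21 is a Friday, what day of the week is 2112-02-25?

Thursday

Day-of-year of September 21, 2096: 265.
Day-of-year of February 25, 2112: 56.
2096 has 366 days, so 366 − 265 = 101 days remain in 2096.
Full years 2097–2111: 13 common + 2 leap = 13×365 + 2×366 = 5477 days.
Total: 101 + 5477 + 56 = 5634 days.
5634 mod 7 = 6, so 6 days after Friday is Thursday.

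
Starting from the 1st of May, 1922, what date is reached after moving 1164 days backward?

the 22nd of February, 1919

Count 1164 days before May 1, 1922:
Day-of-year of February 22, 1919: 53.
Day-of-year of May 1, 1922: 121.
1919 has 365 days, so 365 − 53 = 312 days remain in 1919.
Full years: 1920: 366; 1921: 365. Sum = 731.
Total: 312 + 731 + 121 = 1164 days.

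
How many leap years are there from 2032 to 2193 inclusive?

40

Years divisible by 4: 2032, 2036, …, 2192 — 41 in all.
Of these, 2100 is divisible by 100 but not 400, so not leap.
Leap years: 41 − 1 = 40.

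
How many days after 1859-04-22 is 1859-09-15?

April 1859: 30 − 22 = 8 days remain.
Then May (31), June (30), July (31), August (31): 31 + 30 + 31 + 31 = 123 days.
September 1–15, 1859: 15 days.
Total: 8 + 123 + 15 = 146 days.

146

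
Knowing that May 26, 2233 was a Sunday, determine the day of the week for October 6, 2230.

Count forward from the earlier date (October 6, 2230) to the later (May 26, 2233):
October 6, 2230 → October 6, 2231: 365 days.
October 6, 2231 → October 6, 2232: 366 days (2232 is a leap year).
October 2232: 31 − 6 = 25 days remain.
Then November (30), December (31), January (31), February 2233 (28), March (31), April (30): 30 + 31 + 31 + 28 + 31 + 30 = 181 days.
May 1–26, 2233: 26 days.
Residual: 232 days.
Total: 963 days.
963 mod 7 = 4, so 4 days before Sunday is Wednesday.

Wednesday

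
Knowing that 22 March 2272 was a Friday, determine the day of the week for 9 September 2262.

Count forward from the earlier date (September 9, 2262) to the later (March 22, 2272):
Day-of-year of September 9, 2262: 252.
Day-of-year of March 22, 2272: 82.
2262 has 365 days, so 365 − 252 = 113 days remain in 2262.
Full years 2263–2271: 7 common + 2 leap = 7×365 + 2×366 = 3287 days.
Total: 113 + 3287 + 82 = 3482 days.
3482 mod 7 = 3, so 3 days before Friday is Tuesday.

Tuesday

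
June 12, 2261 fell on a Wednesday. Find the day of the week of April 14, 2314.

Day-of-year of June 12, 2261: 163.
Day-of-year of April 14, 2314: 104.
2261 has 365 days, so 365 − 163 = 202 days remain in 2261.
Full years 2262–2313: 40 common + 12 leap = 40×365 + 12×366 = 18992 days.
Total: 202 + 18992 + 104 = 19298 days.
19298 mod 7 = 6, so 6 days after Wednesday is Tuesday.

Tuesday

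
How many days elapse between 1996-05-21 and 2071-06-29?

From May 21, 1996 to May 21, 2071: 75 years, of which 18 contain a Feb 29 — 57×365 + 18×366 = 27393 days.
(2000 is a leap year (divisible by 400).)
May 2071: 31 − 21 = 10 days remain.
June 1–29, 2071: 29 days.
Residual: 39 days.
Total: 27432 days.

27432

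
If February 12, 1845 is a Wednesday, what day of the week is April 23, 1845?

Wednesday

February 1845: 28 − 12 = 16 days remain (1845 is not a leap year, so February has 28 days).
Then March (31): 31 days.
April 1–23, 1845: 23 days.
Total: 16 + 31 + 23 = 70 days.
70 is a multiple of 7, so April 23, 1845 falls on the same weekday: Wednesday.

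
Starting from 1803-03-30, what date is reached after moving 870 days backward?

1800-11-10

Count 870 days before March 30, 1803:
November 10, 1800 → November 10, 1801: 365 days.
November 10, 1801 → November 10, 1802: 365 days.
November 1802: 30 − 10 = 20 days remain.
Then December (31), January (31), February 1803 (28): 31 + 31 + 28 = 90 days.
March 1–30, 1803: 30 days.
Residual: 140 days.
Total: 870 days.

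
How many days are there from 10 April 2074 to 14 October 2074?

April 2074: 30 − 10 = 20 days remain.
Then May (31), June (30), July (31), August (31), September (30): 31 + 30 + 31 + 31 + 30 = 153 days.
October 1–14, 2074: 14 days.
Total: 20 + 153 + 14 = 187 days.

187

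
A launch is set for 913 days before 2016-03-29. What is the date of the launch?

2013-09-28

Count 913 days before March 29, 2016:
Day-of-year of September 28, 2013: 271.
Day-of-year of March 29, 2016: 89.
2013 has 365 days, so 365 − 271 = 94 days remain in 2013.
Full years: 2014: 365; 2015: 365. Sum = 730.
Total: 94 + 730 + 89 = 913 days.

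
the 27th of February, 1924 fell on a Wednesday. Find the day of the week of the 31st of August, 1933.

Day-of-year of February 27, 1924: 58.
Day-of-year of August 31, 1933: 243.
1924 has 366 days, so 366 − 58 = 308 days remain in 1924.
Full years 1925–1932: 6 common + 2 leap = 6×365 + 2×366 = 2922 days.
Total: 308 + 2922 + 243 = 3473 days.
3473 mod 7 = 1, so 1 day after Wednesday is Thursday.

Thursday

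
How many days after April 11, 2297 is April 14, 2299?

Day-of-year of April 11, 2297: 101.
Day-of-year of April 14, 2299: 104.
2297 has 365 days, so 365 − 101 = 264 days remain in 2297.
Full years: 2298: 365. Sum = 365.
Total: 264 + 365 + 104 = 733 days.

733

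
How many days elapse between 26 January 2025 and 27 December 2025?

January 2025: 31 − 26 = 5 days remain.
Then 10 full months totalling 303 days.
December 1–27, 2025: 27 days.
Total: 5 + 303 + 27 = 335 days.

335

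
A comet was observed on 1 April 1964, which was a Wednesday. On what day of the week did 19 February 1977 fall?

Day-of-year of April 1, 1964: 92.
Day-of-year of February 19, 1977: 50.
1964 has 366 days, so 366 − 92 = 274 days remain in 1964.
Full years 1965–1976: 9 common + 3 leap = 9×365 + 3×366 = 4383 days.
Total: 274 + 4383 + 50 = 4707 days.
4707 mod 7 = 3, so 3 days after Wednesday is Saturday.

Saturday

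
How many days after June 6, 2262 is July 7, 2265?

1127

Day-of-year of June 6, 2262: 157.
Day-of-year of July 7, 2265: 188.
2262 has 365 days, so 365 − 157 = 208 days remain in 2262.
Full years: 2263: 365; 2264: 366. Sum = 731.
Total: 208 + 731 + 188 = 1127 days.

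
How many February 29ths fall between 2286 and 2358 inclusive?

17

Years divisible by 4: 2288, 2292, …, 2356 — 18 in all.
Of these, 2300 is divisible by 100 but not 400, so not leap.
Leap years: 18 − 1 = 17.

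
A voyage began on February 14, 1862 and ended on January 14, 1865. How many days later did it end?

Day-of-year of February 14, 1862: 45.
Day-of-year of January 14, 1865: 14.
1862 has 365 days, so 365 − 45 = 320 days remain in 1862.
Full years: 1863: 365; 1864: 366. Sum = 731.
Total: 320 + 731 + 14 = 1065 days.

1065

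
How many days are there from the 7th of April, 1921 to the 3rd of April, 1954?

From April 7, 1921 to April 7, 1953: 32 years, of which 8 contain a Feb 29 — 24×365 + 8×366 = 11688 days.
April 1953: 30 − 7 = 23 days remain.
Then 11 full months totalling 335 days.
April 1–3, 1954: 3 days.
Residual: 361 days.
Total: 12049 days.

12049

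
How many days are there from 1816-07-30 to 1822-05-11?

Day-of-year of July 30, 1816: 212.
Day-of-year of May 11, 1822: 131.
1816 has 366 days, so 366 − 212 = 154 days remain in 1816.
Full years: 1817: 365; 1818: 365; 1819: 365; 1820: 366; 1821: 365. Sum = 1826.
Total: 154 + 1826 + 131 = 2111 days.

2111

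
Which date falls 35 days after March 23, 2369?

April 27, 2369

Count 35 days after March 23, 2369:
March 2369: 31 − 23 = 8 days remain.
April 1–27, 2369: 27 days.
Total: 8 + 27 = 35 days.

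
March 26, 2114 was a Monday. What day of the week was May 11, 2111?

Count forward from the earlier date (May 11, 2111) to the later (March 26, 2114):
Day-of-year of May 11, 2111: 131.
Day-of-year of March 26, 2114: 85.
2111 has 365 days, so 365 − 131 = 234 days remain in 2111.
Full years: 2112: 366; 2113: 365. Sum = 731.
Total: 234 + 731 + 85 = 1050 days.
1050 is a multiple of 7, so May 11, 2111 falls on the same weekday: Monday.

Monday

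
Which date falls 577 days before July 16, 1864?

December 17, 1862

Count 577 days before July 16, 1864:
Day-of-year of December 17, 1862: 351.
Day-of-year of July 16, 1864: 198.
1862 has 365 days, so 365 − 351 = 14 days remain in 1862.
Full years: 1863: 365. Sum = 365.
Total: 14 + 365 + 198 = 577 days.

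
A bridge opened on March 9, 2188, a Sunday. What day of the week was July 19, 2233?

Friday

From March 9, 2188 to March 9, 2233: 45 years, of which 10 contain a Feb 29 — 35×365 + 10×366 = 16435 days.
(2200 is not a leap year (divisible by 100 but not 400).)
March 2233: 31 − 9 = 22 days remain.
Then April (30), May (31), June (30): 30 + 31 + 30 = 91 days.
July 1–19, 2233: 19 days.
Residual: 132 days.
Total: 16567 days.
16567 mod 7 = 5, so 5 days after Sunday is Friday.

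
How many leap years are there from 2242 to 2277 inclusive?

Years divisible by 4 in [2242, 2277]: 2244, 2248, 2252, 2256, 2260, 2264, 2268, 2272, 2276.
No century exceptions apply. Count: 9.

9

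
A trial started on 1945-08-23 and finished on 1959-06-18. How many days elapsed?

5047

Day-of-year of August 23, 1945: 235.
Day-of-year of June 18, 1959: 169.
1945 has 365 days, so 365 − 235 = 130 days remain in 1945.
Full years 1946–1958: 10 common + 3 leap = 10×365 + 3×366 = 4748 days.
Total: 130 + 4748 + 169 = 5047 days.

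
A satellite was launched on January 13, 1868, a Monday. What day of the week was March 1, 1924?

From January 13, 1868 to January 13, 1924: 56 years, of which 13 contain a Feb 29 — 43×365 + 13×366 = 20453 days.
(1900 is not a leap year (divisible by 100 but not 400).)
January 1924: 31 − 13 = 18 days remain.
Then February 1924 (29): 29 days.
March 1, 1924: 1 day.
Residual: 48 days.
Total: 20501 days.
20501 mod 7 = 5, so 5 days after Monday is Saturday.

Saturday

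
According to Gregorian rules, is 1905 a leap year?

1905 is not a leap year.

No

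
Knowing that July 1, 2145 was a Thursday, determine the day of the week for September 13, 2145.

Monday

July 2145: 31 − 1 = 30 days remain.
Then August (31): 31 days.
September 1–13, 2145: 13 days.
Total: 30 + 31 + 13 = 74 days.
74 mod 7 = 4, so 4 days after Thursday is Monday.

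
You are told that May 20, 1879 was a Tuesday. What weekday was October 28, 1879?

Tuesday

May 1879: 31 − 20 = 11 days remain.
Then June (30), July (31), August (31), September (30): 30 + 31 + 31 + 30 = 122 days.
October 1–28, 1879: 28 days.
Total: 11 + 122 + 28 = 161 days.
161 is a multiple of 7, so October 28, 1879 falls on the same weekday: Tuesday.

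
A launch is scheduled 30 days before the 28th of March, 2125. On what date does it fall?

the 26th of February, 2125

Count 30 days before March 28, 2125:
February 2125: 28 − 26 = 2 days remain (2125 is not a leap year, so February has 28 days).
March 1–28, 2125: 28 days.
Total: 2 + 28 = 30 days.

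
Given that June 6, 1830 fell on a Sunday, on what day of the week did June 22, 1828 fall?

Count forward from the earlier date (June 22, 1828) to the later (June 6, 1830):
Day-of-year of June 22, 1828: 174.
Day-of-year of June 6, 1830: 157.
1828 has 366 days, so 366 − 174 = 192 days remain in 1828.
Full years: 1829: 365. Sum = 365.
Total: 192 + 365 + 157 = 714 days.
714 is a multiple of 7, so June 22, 1828 falls on the same weekday: Sunday.

Sunday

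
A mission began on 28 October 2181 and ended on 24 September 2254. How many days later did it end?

26628

From October 28, 2181 to October 28, 2253: 72 years, of which 17 contain a Feb 29 — 55×365 + 17×366 = 26297 days.
(2200 is not a leap year (divisible by 100 but not 400).)
October 2253: 31 − 28 = 3 days remain.
Then 10 full months totalling 304 days.
September 1–24, 2254: 24 days.
Residual: 331 days.
Total: 26628 days.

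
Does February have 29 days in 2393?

No

2393 is not a leap year.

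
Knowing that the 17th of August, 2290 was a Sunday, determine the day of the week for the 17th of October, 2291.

August 17, 2290 → August 17, 2291: 365 days.
August 2291: 31 − 17 = 14 days remain.
Then September (30): 30 days.
October 1–17, 2291: 17 days.
Residual: 61 days.
Total: 426 days.
426 mod 7 = 6, so 6 days after Sunday is Saturday.

Saturday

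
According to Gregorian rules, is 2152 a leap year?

2152 is a leap year.

Yes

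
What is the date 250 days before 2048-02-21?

2047-06-16

Count 250 days before February 21, 2048:
Day-of-year of June 16, 2047: 167.
Day-of-year of February 21, 2048: 52.
2047 has 365 days, so 365 − 167 = 198 days remain in 2047.
Total: 198 + 52 = 250 days.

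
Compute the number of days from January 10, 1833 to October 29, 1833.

January 1833: 31 − 10 = 21 days remain.
Then February 1833 (28), March (31), April (30), May (31), June (30), July (31), August (31), September (30): 28 + 31 + 30 + 31 + 30 + 31 + 31 + 30 = 242 days.
October 1–29, 1833: 29 days.
Total: 21 + 242 + 29 = 292 days.

292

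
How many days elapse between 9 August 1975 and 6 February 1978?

912

Day-of-year of August 9, 1975: 221.
Day-of-year of February 6, 1978: 37.
1975 has 365 days, so 365 − 221 = 144 days remain in 1975.
Full years: 1976: 366; 1977: 365. Sum = 731.
Total: 144 + 731 + 37 = 912 days.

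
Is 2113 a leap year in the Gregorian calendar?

No

2113 is not a leap year.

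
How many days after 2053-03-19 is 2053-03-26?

Within March 2053: 26 − 19 = 7 days.

7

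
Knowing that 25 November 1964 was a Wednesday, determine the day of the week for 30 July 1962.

Count forward from the earlier date (July 30, 1962) to the later (November 25, 1964):
July 30, 1962 → July 30, 1963: 365 days.
July 30, 1963 → July 30, 1964: 366 days (1964 is a leap year).
July 1964: 31 − 30 = 1 day remains.
Then August (31), September (30), October (31): 31 + 30 + 31 = 92 days.
November 1–25, 1964: 25 days.
Residual: 118 days.
Total: 849 days.
849 mod 7 = 2, so 2 days before Wednesday is Monday.

Monday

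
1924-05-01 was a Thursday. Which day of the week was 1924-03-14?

Friday

Count forward from the earlier date (March 14, 1924) to the later (May 1, 1924):
March 1924: 31 − 14 = 17 days remain.
Then April (30): 30 days.
May 1, 1924: 1 day.
Total: 17 + 30 + 1 = 48 days.
48 mod 7 = 6, so 6 days before Thursday is Friday.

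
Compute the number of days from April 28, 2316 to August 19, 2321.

Day-of-year of April 28, 2316: 119.
Day-of-year of August 19, 2321: 231.
2316 has 366 days, so 366 − 119 = 247 days remain in 2316.
Full years: 2317: 365; 2318: 365; 2319: 365; 2320: 366. Sum = 1461.
Total: 247 + 1461 + 231 = 1939 days.

1939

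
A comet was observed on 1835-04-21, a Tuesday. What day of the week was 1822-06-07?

Friday

Count forward from the earlier date (June 7, 1822) to the later (April 21, 1835):
Day-of-year of June 7, 1822: 158.
Day-of-year of April 21, 1835: 111.
1822 has 365 days, so 365 − 158 = 207 days remain in 1822.
Full years 1823–1834: 9 common + 3 leap = 9×365 + 3×366 = 4383 days.
Total: 207 + 4383 + 111 = 4701 days.
4701 mod 7 = 4, so 4 days before Tuesday is Friday.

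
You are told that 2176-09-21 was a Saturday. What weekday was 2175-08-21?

Count forward from the earlier date (August 21, 2175) to the later (September 21, 2176):
Day-of-year of August 21, 2175: 233.
Day-of-year of September 21, 2176: 265.
2175 has 365 days, so 365 − 233 = 132 days remain in 2175.
Total: 132 + 265 = 397 days.
397 mod 7 = 5, so 5 days before Saturday is Monday.

Monday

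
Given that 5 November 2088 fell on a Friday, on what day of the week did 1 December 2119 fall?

From November 5, 2088 to November 5, 2119: 31 years, of which 6 contain a Feb 29 — 25×365 + 6×366 = 11321 days.
(2100 is not a leap year (divisible by 100 but not 400).)
November 2119: 30 − 5 = 25 days remain.
December 1, 2119: 1 day.
Residual: 26 days.
Total: 11347 days.
11347 is a multiple of 7, so 1 December 2119 falls on the same weekday: Friday.

Friday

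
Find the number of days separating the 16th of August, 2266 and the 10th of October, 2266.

55

August 2266: 31 − 16 = 15 days remain.
Then September (30): 30 days.
October 1–10, 2266: 10 days.
Total: 15 + 30 + 10 = 55 days.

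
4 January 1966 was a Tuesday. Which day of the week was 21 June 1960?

Tuesday

Count forward from the earlier date (June 21, 1960) to the later (January 4, 1966):
June 21, 1960 → June 21, 1961: 365 days.
June 21, 1961 → June 21, 1962: 365 days.
June 21, 1962 → June 21, 1963: 365 days.
June 21, 1963 → June 21, 1964: 366 days (1964 is a leap year).
June 21, 1964 → June 21, 1965: 365 days.
June 1965: 30 − 21 = 9 days remain.
Then July (31), August (31), September (30), October (31), November (30), December (31): 31 + 31 + 30 + 31 + 30 + 31 = 184 days.
January 1–4, 1966: 4 days.
Residual: 197 days.
Total: 2023 days.
2023 is a multiple of 7, so 21 June 1960 falls on the same weekday: Tuesday.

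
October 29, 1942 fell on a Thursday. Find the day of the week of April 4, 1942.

Count forward from the earlier date (April 4, 1942) to the later (October 29, 1942):
April 1942: 30 − 4 = 26 days remain.
Then May (31), June (30), July (31), August (31), September (30): 31 + 30 + 31 + 31 + 30 = 153 days.
October 1–29, 1942: 29 days.
Total: 26 + 153 + 29 = 208 days.
208 mod 7 = 5, so 5 days before Thursday is Saturday.

Saturday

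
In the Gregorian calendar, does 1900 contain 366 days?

1900 is not a leap year (divisible by 100 but not 400).

No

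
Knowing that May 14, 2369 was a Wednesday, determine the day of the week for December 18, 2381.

From May 14, 2369 to May 14, 2381: 12 years, of which 3 contain a Feb 29 — 9×365 + 3×366 = 4383 days.
May 2381: 31 − 14 = 17 days remain.
Then June (30), July (31), August (31), September (30), October (31), November (30): 30 + 31 + 31 + 30 + 31 + 30 = 183 days.
December 1–18, 2381: 18 days.
Residual: 218 days.
Total: 4601 days.
4601 mod 7 = 2, so 2 days after Wednesday is Friday.

Friday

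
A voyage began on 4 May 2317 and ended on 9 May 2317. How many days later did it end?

Within May 2317: 9 − 4 = 5 days.

5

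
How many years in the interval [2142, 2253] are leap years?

Years divisible by 4: 2144, 2148, …, 2252 — 28 in all.
Of these, 2200 is divisible by 100 but not 400, so not leap.
Leap years: 28 − 1 = 27.

27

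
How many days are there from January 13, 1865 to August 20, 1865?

January 1865: 31 − 13 = 18 days remain.
Then February 1865 (28), March (31), April (30), May (31), June (30), July (31): 28 + 31 + 30 + 31 + 30 + 31 = 181 days.
August 1–20, 1865: 20 days.
Total: 18 + 181 + 20 = 219 days.

219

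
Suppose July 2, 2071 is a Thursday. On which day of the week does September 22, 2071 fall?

July 2071: 31 − 2 = 29 days remain.
Then August (31): 31 days.
September 1–22, 2071: 22 days.
Total: 29 + 31 + 22 = 82 days.
82 mod 7 = 5, so 5 days after Thursday is Tuesday.

Tuesday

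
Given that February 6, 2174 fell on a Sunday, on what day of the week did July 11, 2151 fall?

Count forward from the earlier date (July 11, 2151) to the later (February 6, 2174):
Day-of-year of July 11, 2151: 192.
Day-of-year of February 6, 2174: 37.
2151 has 365 days, so 365 − 192 = 173 days remain in 2151.
Full years 2152–2173: 16 common + 6 leap = 16×365 + 6×366 = 8036 days.
Total: 173 + 8036 + 37 = 8246 days.
8246 is a multiple of 7, so July 11, 2151 falls on the same weekday: Sunday.

Sunday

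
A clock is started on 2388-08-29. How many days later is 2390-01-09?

498

August 29, 2388 → August 29, 2389: 365 days.
August 2389: 31 − 29 = 2 days remain.
Then September (30), October (31), November (30), December (31): 30 + 31 + 30 + 31 = 122 days.
January 1–9, 2390: 9 days.
Residual: 133 days.
Total: 498 days.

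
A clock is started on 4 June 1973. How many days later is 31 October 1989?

From June 4, 1973 to June 4, 1989: 16 years, of which 4 contain a Feb 29 — 12×365 + 4×366 = 5844 days.
June 1989: 30 − 4 = 26 days remain.
Then July (31), August (31), September (30): 31 + 31 + 30 = 92 days.
October 1–31, 1989: 31 days.
Residual: 149 days.
Total: 5993 days.

5993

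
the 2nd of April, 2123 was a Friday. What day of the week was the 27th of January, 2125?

April 2123: 30 − 2 = 28 days remain.
Then 20 full months totalling 611 days.
January 1–27, 2125: 27 days.
Total: 28 + 611 + 27 = 666 days.
666 mod 7 = 1, so 1 day after Friday is Saturday.

Saturday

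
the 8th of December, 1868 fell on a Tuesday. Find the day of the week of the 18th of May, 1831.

Count forward from the earlier date (May 18, 1831) to the later (December 8, 1868):
Day-of-year of May 18, 1831: 138.
Day-of-year of December 8, 1868: 343.
1831 has 365 days, so 365 − 138 = 227 days remain in 1831.
Full years 1832–1867: 27 common + 9 leap = 27×365 + 9×366 = 13149 days.
Total: 227 + 13149 + 343 = 13719 days.
13719 mod 7 = 6, so 6 days before Tuesday is Wednesday.

Wednesday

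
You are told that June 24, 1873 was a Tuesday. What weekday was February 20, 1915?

Day-of-year of June 24, 1873: 175.
Day-of-year of February 20, 1915: 51.
1873 has 365 days, so 365 − 175 = 190 days remain in 1873.
Full years 1874–1914: 32 common + 9 leap = 32×365 + 9×366 = 14974 days.
Total: 190 + 14974 + 51 = 15215 days.
15215 mod 7 = 4, so 4 days after Tuesday is Saturday.

Saturday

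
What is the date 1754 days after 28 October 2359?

16 August 2364

Count 1754 days after October 28, 2359:
October 28, 2359 → October 28, 2360: 366 days (2360 is a leap year).
October 28, 2360 → October 28, 2361: 365 days.
October 28, 2361 → October 28, 2362: 365 days.
October 28, 2362 → October 28, 2363: 365 days.
October 2363: 31 − 28 = 3 days remain.
Then 9 full months totalling 274 days.
August 1–16, 2364: 16 days.
Residual: 293 days.
Total: 1754 days.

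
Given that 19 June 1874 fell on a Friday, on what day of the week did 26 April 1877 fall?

Thursday

Day-of-year of June 19, 1874: 170.
Day-of-year of April 26, 1877: 116.
1874 has 365 days, so 365 − 170 = 195 days remain in 1874.
Full years: 1875: 365; 1876: 366. Sum = 731.
Total: 195 + 731 + 116 = 1042 days.
1042 mod 7 = 6, so 6 days after Friday is Thursday.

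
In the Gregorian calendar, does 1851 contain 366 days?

1851 is not a leap year.

No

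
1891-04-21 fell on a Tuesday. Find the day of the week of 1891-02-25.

Wednesday

Count forward from the earlier date (February 25, 1891) to the later (April 21, 1891):
February 1891: 28 − 25 = 3 days remain (1891 is not a leap year, so February has 28 days).
Then March (31): 31 days.
April 1–21, 1891: 21 days.
Total: 3 + 31 + 21 = 55 days.
55 mod 7 = 6, so 6 days before Tuesday is Wednesday.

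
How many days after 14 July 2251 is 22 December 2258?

2718

From July 14, 2251 to July 14, 2258: 7 years, of which 2 contain a Feb 29 — 5×365 + 2×366 = 2557 days.
July 2258: 31 − 14 = 17 days remain.
Then August (31), September (30), October (31), November (30): 31 + 30 + 31 + 30 = 122 days.
December 1–22, 2258: 22 days.
Residual: 161 days.
Total: 2718 days.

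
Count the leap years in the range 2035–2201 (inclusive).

Years divisible by 4: 2036, 2040, …, 2200 — 42 in all.
Of these, 2100, 2200 are divisible by 100 but not 400, so not leap.
Leap years: 42 − 2 = 40.

40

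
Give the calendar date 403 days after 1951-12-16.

1953-01-22

Count 403 days after December 16, 1951:
December 1951: 31 − 16 = 15 days remain.
Then 12 full months totalling 366 days.
January 1–22, 1953: 22 days.
Total: 15 + 366 + 22 = 403 days.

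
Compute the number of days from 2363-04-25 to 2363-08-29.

126

April 2363: 30 − 25 = 5 days remain.
Then May (31), June (30), July (31): 31 + 30 + 31 = 92 days.
August 1–29, 2363: 29 days.
Total: 5 + 92 + 29 = 126 days.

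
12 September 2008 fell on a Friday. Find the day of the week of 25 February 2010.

Day-of-year of September 12, 2008: 256.
Day-of-year of February 25, 2010: 56.
2008 has 366 days, so 366 − 256 = 110 days remain in 2008.
Full years: 2009: 365. Sum = 365.
Total: 110 + 365 + 56 = 531 days.
531 mod 7 = 6, so 6 days after Friday is Thursday.

Thursday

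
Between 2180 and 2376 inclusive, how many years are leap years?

Years divisible by 4: 2180, 2184, …, 2376 — 50 in all.
Of these, 2200, 2300 are divisible by 100 but not 400, so not leap.
Leap years: 50 − 2 = 48.

48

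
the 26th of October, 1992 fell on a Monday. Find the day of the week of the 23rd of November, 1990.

Friday

Count forward from the earlier date (November 23, 1990) to the later (October 26, 1992):
November 23, 1990 → November 23, 1991: 365 days.
November 1991: 30 − 23 = 7 days remain.
Then 10 full months totalling 305 days.
October 1–26, 1992: 26 days.
Residual: 338 days.
Total: 703 days.
703 mod 7 = 3, so 3 days before Monday is Friday.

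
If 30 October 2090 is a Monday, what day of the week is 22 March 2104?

Day-of-year of October 30, 2090: 303.
Day-of-year of March 22, 2104: 82.
2090 has 365 days, so 365 − 303 = 62 days remain in 2090.
Full years 2091–2103: 11 common + 2 leap = 11×365 + 2×366 = 4747 days.
Total: 62 + 4747 + 82 = 4891 days.
4891 mod 7 = 5, so 5 days after Monday is Saturday.

Saturday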